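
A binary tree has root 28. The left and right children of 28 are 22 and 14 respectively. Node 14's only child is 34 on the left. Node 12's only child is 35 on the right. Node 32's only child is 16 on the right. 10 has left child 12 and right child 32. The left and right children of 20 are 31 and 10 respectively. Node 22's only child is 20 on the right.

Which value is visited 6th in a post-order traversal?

Post-order visits the left subtree, then the right subtree, then the node.
At 28: go left to 22.
  At 22: no left child.
  At 22: go right to 20.
    At 20: go left to 31.
      31 is a leaf — visit 31.
    At 20: go right to 10.
      At 10: go left to 12.
        At 12: no left child.
        At 12: go right to 35.
          35 is a leaf — visit 35.
        Visit 12.
      At 10: go right to 32.
        At 32: no left child.
        At 32: go right to 16.
          16 is a leaf — visit 16.
        Visit 32.
      Visit 10.
    Visit 20.
  Visit 22.
At 28: go right to 14.
  At 14: go left to 34.
    34 is a leaf — visit 34.
  At 14: no right child.
  Visit 14.
Visit 28.
Full post-order sequence: 31, 35, 12, 16, 32, 10, 20, 22, 34, 14, 28.

10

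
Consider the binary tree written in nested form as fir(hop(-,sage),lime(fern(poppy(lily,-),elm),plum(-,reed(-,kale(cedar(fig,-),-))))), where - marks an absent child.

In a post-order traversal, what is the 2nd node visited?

Post-order visits the left subtree, then the right subtree, then the node.
At fir: go left to hop.
  At hop: no left child.
  At hop: go right to sage.
    sage is a leaf — visit sage.
  Visit hop.
At fir: go right to lime.
  At lime: go left to fern.
    At fern: go left to poppy.
      At poppy: go left to lily.
        lily is a leaf — visit lily.
      At poppy: no right child.
      Visit poppy.
    At fern: go right to elm.
      elm is a leaf — visit elm.
    Visit fern.
  At lime: go right to plum.
    At plum: no left child.
    At plum: go right to reed.
      At reed: no left child.
      At reed: go right to kale.
        At kale: go left to cedar.
          At cedar: go left to fig.
            fig is a leaf — visit fig.
          At cedar: no right child.
          Visit cedar.
        At kale: no right child.
        Visit kale.
      Visit reed.
    Visit plum.
  Visit lime.
Visit fir.
Full post-order sequence: sage, hop, lily, poppy, elm, fern, fig, cedar, kale, reed, plum, lime, fir.

hop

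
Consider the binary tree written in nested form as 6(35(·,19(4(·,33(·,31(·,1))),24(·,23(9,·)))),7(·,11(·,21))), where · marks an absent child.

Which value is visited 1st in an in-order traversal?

35

In-order visits the left subtree, then the node, then the right subtree.
At 6: go left to 35.
  At 35: no left child.
  Visit 35.
  At 35: go right to 19.
    At 19: go left to 4.
      At 4: no left child.
      Visit 4.
      At 4: go right to 33.
        At 33: no left child.
        Visit 33.
        At 33: go right to 31.
          At 31: no left child.
          Visit 31.
          At 31: go right to 1.
            1 is a leaf — visit 1.
    Visit 19.
    At 19: go right to 24.
      At 24: no left child.
      Visit 24.
      At 24: go right to 23.
        At 23: go left to 9.
          9 is a leaf — visit 9.
        Visit 23.
        At 23: no right child.
Visit 6.
At 6: go right to 7.
  At 7: no left child.
  Visit 7.
  At 7: go right to 11.
    At 11: no left child.
    Visit 11.
    At 11: go right to 21.
      21 is a leaf — visit 21.
Full in-order sequence: 35, 4, 33, 31, 1, 19, 24, 9, 23, 6, 7, 11, 21.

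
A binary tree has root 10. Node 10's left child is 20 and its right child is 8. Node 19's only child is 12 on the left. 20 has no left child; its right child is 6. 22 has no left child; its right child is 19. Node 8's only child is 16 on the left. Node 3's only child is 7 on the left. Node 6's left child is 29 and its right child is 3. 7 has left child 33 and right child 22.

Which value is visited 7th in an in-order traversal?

In-order visits the left subtree, then the node, then the right subtree.
At 10: go left to 20.
  At 20: no left child.
  Visit 20.
  At 20: go right to 6.
    At 6: go left to 29.
      29 is a leaf — visit 29.
    Visit 6.
    At 6: go right to 3.
      At 3: go left to 7.
        At 7: go left to 33.
          33 is a leaf — visit 33.
        Visit 7.
        At 7: go right to 22.
          At 22: no left child.
          Visit 22.
          At 22: go right to 19.
            At 19: go left to 12.
              12 is a leaf — visit 12.
            Visit 19.
            At 19: no right child.
      Visit 3.
      At 3: no right child.
Visit 10.
At 10: go right to 8.
  At 8: go left to 16.
    16 is a leaf — visit 16.
  Visit 8.
  At 8: no right child.
Full in-order sequence: 20, 29, 6, 33, 7, 22, 12, 19, 3, 10, 16, 8.

12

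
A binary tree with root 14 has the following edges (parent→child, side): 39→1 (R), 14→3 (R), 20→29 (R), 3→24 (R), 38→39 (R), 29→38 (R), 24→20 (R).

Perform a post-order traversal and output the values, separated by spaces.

1 39 38 29 20 24 3 14

Post-order visits the left subtree, then the right subtree, then the node.
At 14: no left child.
At 14: go right to 3.
  At 3: no left child.
  At 3: go right to 24.
    At 24: no left child.
    At 24: go right to 20.
      At 20: no left child.
      At 20: go right to 29.
        At 29: no left child.
        At 29: go right to 38.
          At 38: no left child.
          At 38: go right to 39.
            At 39: no left child.
            At 39: go right to 1.
              1 is a leaf — visit 1.
            Visit 39.
          Visit 38.
        Visit 29.
      Visit 20.
    Visit 24.
  Visit 3.
Visit 14.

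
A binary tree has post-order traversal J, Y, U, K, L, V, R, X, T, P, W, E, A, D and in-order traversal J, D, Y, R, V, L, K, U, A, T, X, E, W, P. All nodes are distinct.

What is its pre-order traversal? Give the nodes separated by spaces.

D J A R Y V L K U E T X W P

The last element of post-order is the root; it splits in-order into left and right subtrees.
Root D: left subtree has 1 node {J}, right has 12 {Y, R, V, L, K, U, A, T, X, E, W, P}.
  Root A: left subtree has 6 nodes {Y, R, V, L, K, U}, right has 5 {T, X, E, W, P}.
    Root R: left subtree has 1 node {Y}, right has 4 {V, L, K, U}.
      Root V: left subtree has 0 nodes { }, right has 3 {L, K, U}.
        Root L: left subtree has 0 nodes { }, right has 2 {K, U}.
          Root K: left subtree has 0 nodes { }, right has 1 {U}.
    Root E: left subtree has 2 nodes {T, X}, right has 2 {W, P}.
      Root T: left subtree has 0 nodes { }, right has 1 {X}.
      Root W: left subtree has 0 nodes { }, right has 1 {P}.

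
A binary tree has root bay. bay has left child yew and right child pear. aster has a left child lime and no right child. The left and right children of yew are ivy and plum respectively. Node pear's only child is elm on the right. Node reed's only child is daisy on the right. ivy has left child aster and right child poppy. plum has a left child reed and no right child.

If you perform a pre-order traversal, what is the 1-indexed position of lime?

Pre-order visits the node, then its left subtree, then its right subtree.
Visit bay.
At bay: go left to yew.
  Visit yew.
  At yew: go left to ivy.
    Visit ivy.
    At ivy: go left to aster.
      Visit aster.
      At aster: go left to lime.
        lime is a leaf — visit lime.
      At aster: no right child.
    At ivy: go right to poppy.
      poppy is a leaf — visit poppy.
  At yew: go right to plum.
    Visit plum.
    At plum: go left to reed.
      Visit reed.
      At reed: no left child.
      At reed: go right to daisy.
        daisy is a leaf — visit daisy.
    At plum: no right child.
At bay: go right to pear.
  Visit pear.
  At pear: no left child.
  At pear: go right to elm.
    elm is a leaf — visit elm.
Full pre-order sequence: bay, yew, ivy, aster, lime, poppy, plum, reed, daisy, pear, elm.

5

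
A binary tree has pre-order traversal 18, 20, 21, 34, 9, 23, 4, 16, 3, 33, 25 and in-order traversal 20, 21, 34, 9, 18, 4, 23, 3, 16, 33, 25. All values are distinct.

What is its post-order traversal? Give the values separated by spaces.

9 34 21 20 4 3 25 33 16 23 18

The first element of pre-order is the root; it splits in-order into left and right subtrees.
Root 18: left subtree has 4 nodes {20, 21, 34, 9}, right has 6 {4, 23, 3, 16, 33, 25}.
  Root 20: left subtree has 0 nodes { }, right has 3 {21, 34, 9}.
    Root 21: left subtree has 0 nodes { }, right has 2 {34, 9}.
      Root 34: left subtree has 0 nodes { }, right has 1 {9}.
  Root 23: left subtree has 1 node {4}, right has 4 {3, 16, 33, 25}.
    Root 16: left subtree has 1 node {3}, right has 2 {33, 25}.
      Root 33: left subtree has 0 nodes { }, right has 1 {25}.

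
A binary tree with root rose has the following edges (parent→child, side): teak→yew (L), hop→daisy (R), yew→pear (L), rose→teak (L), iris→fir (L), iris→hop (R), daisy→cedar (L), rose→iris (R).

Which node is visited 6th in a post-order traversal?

daisy

Post-order visits the left subtree, then the right subtree, then the node.
At rose: go left to teak.
  At teak: go left to yew.
    At yew: go left to pear.
      pear is a leaf — visit pear.
    At yew: no right child.
    Visit yew.
  At teak: no right child.
  Visit teak.
At rose: go right to iris.
  At iris: go left to fir.
    fir is a leaf — visit fir.
  At iris: go right to hop.
    At hop: no left child.
    At hop: go right to daisy.
      At daisy: go left to cedar.
        cedar is a leaf — visit cedar.
      At daisy: no right child.
      Visit daisy.
    Visit hop.
  Visit iris.
Visit rose.
Full post-order sequence: pear, yew, teak, fir, cedar, daisy, hop, iris, rose.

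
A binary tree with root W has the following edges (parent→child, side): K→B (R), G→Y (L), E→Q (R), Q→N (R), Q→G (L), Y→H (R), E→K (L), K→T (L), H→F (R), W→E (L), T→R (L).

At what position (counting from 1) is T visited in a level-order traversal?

5

Level-order visits nodes level by level from the root, left to right within each level.
Level 0: W
Level 1: E
Level 2: K, Q
Level 3: T, B, G, N
Level 4: R, Y
Level 5: H
Level 6: F
Full level-order sequence: W, E, K, Q, T, B, G, N, R, Y, H, F.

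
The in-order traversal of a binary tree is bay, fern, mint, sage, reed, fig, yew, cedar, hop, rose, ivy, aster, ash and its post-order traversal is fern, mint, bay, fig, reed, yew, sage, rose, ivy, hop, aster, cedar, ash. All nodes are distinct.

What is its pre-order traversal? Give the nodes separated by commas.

The last element of post-order is the root; it splits in-order into left and right subtrees.
Root ash: left subtree has 12 nodes {bay, fern, mint, sage, reed, fig, yew, cedar, hop, rose, ivy, aster}, right has 0 { }.
  Root cedar: left subtree has 7 nodes {bay, fern, mint, sage, reed, fig, yew}, right has 4 {hop, rose, ivy, aster}.
    Root sage: left subtree has 3 nodes {bay, fern, mint}, right has 3 {reed, fig, yew}.
      Root bay: left subtree has 0 nodes { }, right has 2 {fern, mint}.
        Root mint: left subtree has 1 node {fern}, right has 0 { }.
      Root yew: left subtree has 2 nodes {reed, fig}, right has 0 { }.
        Root reed: left subtree has 0 nodes { }, right has 1 {fig}.
    Root aster: left subtree has 3 nodes {hop, rose, ivy}, right has 0 { }.
      Root hop: left subtree has 0 nodes { }, right has 2 {rose, ivy}.
        Root ivy: left subtree has 1 node {rose}, right has 0 { }.

ash, cedar, sage, bay, mint, fern, yew, reed, fig, aster, hop, ivy, rose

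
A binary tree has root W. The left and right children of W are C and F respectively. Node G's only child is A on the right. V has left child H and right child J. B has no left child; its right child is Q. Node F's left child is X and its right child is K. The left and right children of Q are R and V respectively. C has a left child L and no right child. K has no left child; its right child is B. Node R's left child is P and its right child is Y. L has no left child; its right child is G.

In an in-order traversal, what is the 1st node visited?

L

In-order visits the left subtree, then the node, then the right subtree.
At W: go left to C.
  At C: go left to L.
    At L: no left child.
    Visit L.
    At L: go right to G.
      At G: no left child.
      Visit G.
      At G: go right to A.
        A is a leaf — visit A.
  Visit C.
  At C: no right child.
Visit W.
At W: go right to F.
  At F: go left to X.
    X is a leaf — visit X.
  Visit F.
  At F: go right to K.
    At K: no left child.
    Visit K.
    At K: go right to B.
      At B: no left child.
      Visit B.
      At B: go right to Q.
        At Q: go left to R.
          At R: go left to P.
            P is a leaf — visit P.
          Visit R.
          At R: go right to Y.
            Y is a leaf — visit Y.
        Visit Q.
        At Q: go right to V.
          At V: go left to H.
            H is a leaf — visit H.
          Visit V.
          At V: go right to J.
            J is a leaf — visit J.
Full in-order sequence: L, G, A, C, W, X, F, K, B, P, R, Y, Q, H, V, J.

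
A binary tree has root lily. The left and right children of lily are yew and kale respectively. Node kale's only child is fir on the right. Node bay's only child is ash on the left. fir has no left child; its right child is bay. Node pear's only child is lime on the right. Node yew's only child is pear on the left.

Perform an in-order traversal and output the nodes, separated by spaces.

pear lime yew lily kale fir ash bay

In-order visits the left subtree, then the node, then the right subtree.
At lily: go left to yew.
  At yew: go left to pear.
    At pear: no left child.
    Visit pear.
    At pear: go right to lime.
      lime is a leaf — visit lime.
  Visit yew.
  At yew: no right child.
Visit lily.
At lily: go right to kale.
  At kale: no left child.
  Visit kale.
  At kale: go right to fir.
    At fir: no left child.
    Visit fir.
    At fir: go right to bay.
      At bay: go left to ash.
        ash is a leaf — visit ash.
      Visit bay.
      At bay: no right child.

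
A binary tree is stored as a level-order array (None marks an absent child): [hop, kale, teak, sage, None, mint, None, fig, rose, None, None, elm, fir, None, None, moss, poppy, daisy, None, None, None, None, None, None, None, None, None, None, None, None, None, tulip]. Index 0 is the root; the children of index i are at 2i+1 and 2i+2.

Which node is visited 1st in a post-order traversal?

tulip

Post-order visits the left subtree, then the right subtree, then the node.
At hop: go left to kale.
  At kale: go left to sage.
    At sage: go left to fig.
      At fig: go left to moss.
        At moss: go left to tulip.
          tulip is a leaf — visit tulip.
        At moss: no right child.
        Visit moss.
      At fig: go right to poppy.
        poppy is a leaf — visit poppy.
      Visit fig.
    At sage: go right to rose.
      At rose: go left to daisy.
        daisy is a leaf — visit daisy.
      At rose: no right child.
      Visit rose.
    Visit sage.
  At kale: no right child.
  Visit kale.
At hop: go right to teak.
  At teak: go left to mint.
    At mint: go left to elm.
      elm is a leaf — visit elm.
    At mint: go right to fir.
      fir is a leaf — visit fir.
    Visit mint.
  At teak: no right child.
  Visit teak.
Visit hop.
Full post-order sequence: tulip, moss, poppy, fig, daisy, rose, sage, kale, elm, fir, mint, teak, hop.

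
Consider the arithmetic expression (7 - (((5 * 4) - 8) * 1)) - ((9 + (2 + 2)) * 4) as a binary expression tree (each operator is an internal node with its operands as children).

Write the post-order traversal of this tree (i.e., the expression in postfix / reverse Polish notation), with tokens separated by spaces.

Post-order on an expression tree gives postfix notation: for each operator, emit left operand, right operand, then the operator.

7 5 4 * 8 - 1 * - 9 2 2 + + 4 * -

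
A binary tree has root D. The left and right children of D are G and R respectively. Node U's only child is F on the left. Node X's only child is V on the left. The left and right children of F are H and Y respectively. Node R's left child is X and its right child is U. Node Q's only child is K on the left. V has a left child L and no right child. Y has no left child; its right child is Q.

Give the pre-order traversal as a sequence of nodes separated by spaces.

D G R X V L U F H Y Q K

Pre-order visits the node, then its left subtree, then its right subtree.
Visit D.
At D: go left to G.
  G is a leaf — visit G.
At D: go right to R.
  Visit R.
  At R: go left to X.
    Visit X.
    At X: go left to V.
      Visit V.
      At V: go left to L.
        L is a leaf — visit L.
      At V: no right child.
    At X: no right child.
  At R: go right to U.
    Visit U.
    At U: go left to F.
      Visit F.
      At F: go left to H.
        H is a leaf — visit H.
      At F: go right to Y.
        Visit Y.
        At Y: no left child.
        At Y: go right to Q.
          Visit Q.
          At Q: go left to K.
            K is a leaf — visit K.
          At Q: no right child.
    At U: no right child.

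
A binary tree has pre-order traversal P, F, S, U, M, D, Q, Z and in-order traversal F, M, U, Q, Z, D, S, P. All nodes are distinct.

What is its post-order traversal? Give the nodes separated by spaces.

M Z Q D U S F P

The first element of pre-order is the root; it splits in-order into left and right subtrees.
Root P: left subtree has 7 nodes {F, M, U, Q, Z, D, S}, right has 0 { }.
  Root F: left subtree has 0 nodes { }, right has 6 {M, U, Q, Z, D, S}.
    Root S: left subtree has 5 nodes {M, U, Q, Z, D}, right has 0 { }.
      Root U: left subtree has 1 node {M}, right has 3 {Q, Z, D}.
        Root D: left subtree has 2 nodes {Q, Z}, right has 0 { }.
          Root Q: left subtree has 0 nodes { }, right has 1 {Z}.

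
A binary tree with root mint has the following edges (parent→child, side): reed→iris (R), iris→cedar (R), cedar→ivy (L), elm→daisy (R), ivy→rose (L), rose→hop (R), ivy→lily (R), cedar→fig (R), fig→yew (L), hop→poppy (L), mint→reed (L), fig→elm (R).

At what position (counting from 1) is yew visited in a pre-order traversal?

11

Pre-order visits the node, then its left subtree, then its right subtree.
Visit mint.
At mint: go left to reed.
  Visit reed.
  At reed: no left child.
  At reed: go right to iris.
    Visit iris.
    At iris: no left child.
    At iris: go right to cedar.
      Visit cedar.
      At cedar: go left to ivy.
        Visit ivy.
        At ivy: go left to rose.
          Visit rose.
          At rose: no left child.
          At rose: go right to hop.
            Visit hop.
            At hop: go left to poppy.
              poppy is a leaf — visit poppy.
            At hop: no right child.
        At ivy: go right to lily.
          lily is a leaf — visit lily.
      At cedar: go right to fig.
        Visit fig.
        At fig: go left to yew.
          yew is a leaf — visit yew.
        At fig: go right to elm.
          Visit elm.
          At elm: no left child.
          At elm: go right to daisy.
            daisy is a leaf — visit daisy.
At mint: no right child.
Full pre-order sequence: mint, reed, iris, cedar, ivy, rose, hop, poppy, lily, fig, yew, elm, daisy.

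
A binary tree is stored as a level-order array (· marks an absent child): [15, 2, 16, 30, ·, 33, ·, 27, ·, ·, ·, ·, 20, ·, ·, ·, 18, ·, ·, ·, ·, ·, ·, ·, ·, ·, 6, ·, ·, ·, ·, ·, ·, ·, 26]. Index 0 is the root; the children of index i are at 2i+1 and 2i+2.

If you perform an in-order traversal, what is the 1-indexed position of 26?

3

In-order visits the left subtree, then the node, then the right subtree.
At 15: go left to 2.
  At 2: go left to 30.
    At 30: go left to 27.
      At 27: no left child.
      Visit 27.
      At 27: go right to 18.
        At 18: no left child.
        Visit 18.
        At 18: go right to 26.
          26 is a leaf — visit 26.
    Visit 30.
    At 30: no right child.
  Visit 2.
  At 2: no right child.
Visit 15.
At 15: go right to 16.
  At 16: go left to 33.
    At 33: no left child.
    Visit 33.
    At 33: go right to 20.
      At 20: no left child.
      Visit 20.
      At 20: go right to 6.
        6 is a leaf — visit 6.
  Visit 16.
  At 16: no right child.
Full in-order sequence: 27, 18, 26, 30, 2, 15, 33, 20, 6, 16.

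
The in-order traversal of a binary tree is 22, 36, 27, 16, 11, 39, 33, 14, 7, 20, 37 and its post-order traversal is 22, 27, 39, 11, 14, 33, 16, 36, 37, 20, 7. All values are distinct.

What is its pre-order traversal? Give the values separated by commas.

7, 36, 22, 16, 27, 33, 11, 39, 14, 20, 37

The last element of post-order is the root; it splits in-order into left and right subtrees.
Root 7: left subtree has 8 nodes {22, 36, 27, 16, 11, 39, 33, 14}, right has 2 {20, 37}.
  Root 36: left subtree has 1 node {22}, right has 6 {27, 16, 11, 39, 33, 14}.
    Root 16: left subtree has 1 node {27}, right has 4 {11, 39, 33, 14}.
      Root 33: left subtree has 2 nodes {11, 39}, right has 1 {14}.
        Root 11: left subtree has 0 nodes { }, right has 1 {39}.
  Root 20: left subtree has 0 nodes { }, right has 1 {37}.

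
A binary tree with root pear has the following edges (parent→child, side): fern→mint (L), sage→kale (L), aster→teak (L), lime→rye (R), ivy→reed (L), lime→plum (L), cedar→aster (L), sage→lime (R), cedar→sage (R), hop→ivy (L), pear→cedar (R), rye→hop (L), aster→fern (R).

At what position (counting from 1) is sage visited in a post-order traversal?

Post-order visits the left subtree, then the right subtree, then the node.
At pear: no left child.
At pear: go right to cedar.
  At cedar: go left to aster.
    At aster: go left to teak.
      teak is a leaf — visit teak.
    At aster: go right to fern.
      At fern: go left to mint.
        mint is a leaf — visit mint.
      At fern: no right child.
      Visit fern.
    Visit aster.
  At cedar: go right to sage.
    At sage: go left to kale.
      kale is a leaf — visit kale.
    At sage: go right to lime.
      At lime: go left to plum.
        plum is a leaf — visit plum.
      At lime: go right to rye.
        At rye: go left to hop.
          At hop: go left to ivy.
            At ivy: go left to reed.
              reed is a leaf — visit reed.
            At ivy: no right child.
            Visit ivy.
          At hop: no right child.
          Visit hop.
        At rye: no right child.
        Visit rye.
      Visit lime.
    Visit sage.
  Visit cedar.
Visit pear.
Full post-order sequence: teak, mint, fern, aster, kale, plum, reed, ivy, hop, rye, lime, sage, cedar, pear.

12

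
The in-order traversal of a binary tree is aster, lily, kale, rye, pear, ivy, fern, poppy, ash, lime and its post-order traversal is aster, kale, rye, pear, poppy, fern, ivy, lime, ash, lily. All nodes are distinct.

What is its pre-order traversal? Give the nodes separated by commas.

The last element of post-order is the root; it splits in-order into left and right subtrees.
Root lily: left subtree has 1 node {aster}, right has 8 {kale, rye, pear, ivy, fern, poppy, ash, lime}.
  Root ash: left subtree has 6 nodes {kale, rye, pear, ivy, fern, poppy}, right has 1 {lime}.
    Root ivy: left subtree has 3 nodes {kale, rye, pear}, right has 2 {fern, poppy}.
      Root pear: left subtree has 2 nodes {kale, rye}, right has 0 { }.
        Root rye: left subtree has 1 node {kale}, right has 0 { }.
      Root fern: left subtree has 0 nodes { }, right has 1 {poppy}.

lily, aster, ash, ivy, pear, rye, kale, fern, poppy, lime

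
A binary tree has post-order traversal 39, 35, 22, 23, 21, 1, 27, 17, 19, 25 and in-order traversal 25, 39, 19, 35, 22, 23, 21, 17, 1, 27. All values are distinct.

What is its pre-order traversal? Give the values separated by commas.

25, 19, 39, 17, 21, 23, 22, 35, 27, 1

The last element of post-order is the root; it splits in-order into left and right subtrees.
Root 25: left subtree has 0 nodes { }, right has 9 {39, 19, 35, 22, 23, 21, 17, 1, 27}.
  Root 19: left subtree has 1 node {39}, right has 7 {35, 22, 23, 21, 17, 1, 27}.
    Root 17: left subtree has 4 nodes {35, 22, 23, 21}, right has 2 {1, 27}.
      Root 21: left subtree has 3 nodes {35, 22, 23}, right has 0 { }.
        Root 23: left subtree has 2 nodes {35, 22}, right has 0 { }.
          Root 22: left subtree has 1 node {35}, right has 0 { }.
      Root 27: left subtree has 1 node {1}, right has 0 { }.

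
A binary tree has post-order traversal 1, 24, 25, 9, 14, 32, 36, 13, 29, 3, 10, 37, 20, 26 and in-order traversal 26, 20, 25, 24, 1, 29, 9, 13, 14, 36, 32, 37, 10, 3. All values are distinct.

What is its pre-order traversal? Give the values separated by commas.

The last element of post-order is the root; it splits in-order into left and right subtrees.
Root 26: left subtree has 0 nodes { }, right has 13 {20, 25, 24, 1, 29, 9, 13, 14, 36, 32, 37, 10, 3}.
  Root 20: left subtree has 0 nodes { }, right has 12 {25, 24, 1, 29, 9, 13, 14, 36, 32, 37, 10, 3}.
    Root 37: left subtree has 9 nodes {25, 24, 1, 29, 9, 13, 14, 36, 32}, right has 2 {10, 3}.
      Root 29: left subtree has 3 nodes {25, 24, 1}, right has 5 {9, 13, 14, 36, 32}.
        Root 25: left subtree has 0 nodes { }, right has 2 {24, 1}.
          Root 24: left subtree has 0 nodes { }, right has 1 {1}.
        Root 13: left subtree has 1 node {9}, right has 3 {14, 36, 32}.
          Root 36: left subtree has 1 node {14}, right has 1 {32}.
      Root 10: left subtree has 0 nodes { }, right has 1 {3}.

26, 20, 37, 29, 25, 24, 1, 13, 9, 36, 14, 32, 10, 3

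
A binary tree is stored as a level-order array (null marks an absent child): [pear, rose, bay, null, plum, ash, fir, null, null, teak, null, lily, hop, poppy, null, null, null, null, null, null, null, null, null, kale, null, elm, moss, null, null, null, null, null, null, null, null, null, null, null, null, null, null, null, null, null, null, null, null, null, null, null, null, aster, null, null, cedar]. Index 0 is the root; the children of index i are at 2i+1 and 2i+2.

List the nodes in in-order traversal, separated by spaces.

rose teak plum pear kale lily ash aster elm hop moss cedar bay poppy fir

In-order visits the left subtree, then the node, then the right subtree.
At pear: go left to rose.
  At rose: no left child.
  Visit rose.
  At rose: go right to plum.
    At plum: go left to teak.
      teak is a leaf — visit teak.
    Visit plum.
    At plum: no right child.
Visit pear.
At pear: go right to bay.
  At bay: go left to ash.
    At ash: go left to lily.
      At lily: go left to kale.
        kale is a leaf — visit kale.
      Visit lily.
      At lily: no right child.
    Visit ash.
    At ash: go right to hop.
      At hop: go left to elm.
        At elm: go left to aster.
          aster is a leaf — visit aster.
        Visit elm.
        At elm: no right child.
      Visit hop.
      At hop: go right to moss.
        At moss: no left child.
        Visit moss.
        At moss: go right to cedar.
          cedar is a leaf — visit cedar.
  Visit bay.
  At bay: go right to fir.
    At fir: go left to poppy.
      poppy is a leaf — visit poppy.
    Visit fir.
    At fir: no right child.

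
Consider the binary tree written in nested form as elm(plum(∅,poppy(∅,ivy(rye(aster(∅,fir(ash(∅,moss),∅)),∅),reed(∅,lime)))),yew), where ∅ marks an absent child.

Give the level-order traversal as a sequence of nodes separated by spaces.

elm plum yew poppy ivy rye reed aster lime fir ash moss

Level-order visits nodes level by level from the root, left to right within each level.
Level 0: elm
Level 1: plum, yew
Level 2: poppy
Level 3: ivy
Level 4: rye, reed
Level 5: aster, lime
Level 6: fir
Level 7: ash
Level 8: moss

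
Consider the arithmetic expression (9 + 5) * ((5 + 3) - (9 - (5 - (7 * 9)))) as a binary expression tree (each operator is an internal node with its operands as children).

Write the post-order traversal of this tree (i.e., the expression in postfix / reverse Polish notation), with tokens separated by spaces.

Post-order on an expression tree gives postfix notation: for each operator, emit left operand, right operand, then the operator.

9 5 + 5 3 + 9 5 7 9 * - - - *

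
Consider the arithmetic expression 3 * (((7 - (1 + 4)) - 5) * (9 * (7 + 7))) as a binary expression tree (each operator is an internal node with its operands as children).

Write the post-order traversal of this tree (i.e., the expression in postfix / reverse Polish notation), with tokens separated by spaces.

3 7 1 4 + - 5 - 9 7 7 + * * *

Post-order on an expression tree gives postfix notation: for each operator, emit left operand, right operand, then the operator.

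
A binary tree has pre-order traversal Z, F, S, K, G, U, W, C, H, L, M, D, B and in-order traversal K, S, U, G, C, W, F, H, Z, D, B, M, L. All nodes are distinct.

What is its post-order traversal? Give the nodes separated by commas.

K, U, C, W, G, S, H, F, B, D, M, L, Z

The first element of pre-order is the root; it splits in-order into left and right subtrees.
Root Z: left subtree has 8 nodes {K, S, U, G, C, W, F, H}, right has 4 {D, B, M, L}.
  Root F: left subtree has 6 nodes {K, S, U, G, C, W}, right has 1 {H}.
    Root S: left subtree has 1 node {K}, right has 4 {U, G, C, W}.
      Root G: left subtree has 1 node {U}, right has 2 {C, W}.
        Root W: left subtree has 1 node {C}, right has 0 { }.
  Root L: left subtree has 3 nodes {D, B, M}, right has 0 { }.
    Root M: left subtree has 2 nodes {D, B}, right has 0 { }.
      Root D: left subtree has 0 nodes { }, right has 1 {B}.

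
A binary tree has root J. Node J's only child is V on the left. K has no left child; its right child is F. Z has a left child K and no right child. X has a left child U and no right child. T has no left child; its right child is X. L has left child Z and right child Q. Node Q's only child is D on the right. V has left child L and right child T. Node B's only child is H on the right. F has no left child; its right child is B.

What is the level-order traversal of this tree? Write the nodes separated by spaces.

Level-order visits nodes level by level from the root, left to right within each level.
Level 0: J
Level 1: V
Level 2: L, T
Level 3: Z, Q, X
Level 4: K, D, U
Level 5: F
Level 6: B
Level 7: H

J V L T Z Q X K D U F B H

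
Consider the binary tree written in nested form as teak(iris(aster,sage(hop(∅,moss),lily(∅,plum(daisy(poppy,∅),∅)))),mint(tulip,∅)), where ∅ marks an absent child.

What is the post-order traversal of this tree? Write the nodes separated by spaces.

aster moss hop poppy daisy plum lily sage iris tulip mint teak

Post-order visits the left subtree, then the right subtree, then the node.
At teak: go left to iris.
  At iris: go left to aster.
    aster is a leaf — visit aster.
  At iris: go right to sage.
    At sage: go left to hop.
      At hop: no left child.
      At hop: go right to moss.
        moss is a leaf — visit moss.
      Visit hop.
    At sage: go right to lily.
      At lily: no left child.
      At lily: go right to plum.
        At plum: go left to daisy.
          At daisy: go left to poppy.
            poppy is a leaf — visit poppy.
          At daisy: no right child.
          Visit daisy.
        At plum: no right child.
        Visit plum.
      Visit lily.
    Visit sage.
  Visit iris.
At teak: go right to mint.
  At mint: go left to tulip.
    tulip is a leaf — visit tulip.
  At mint: no right child.
  Visit mint.
Visit teak.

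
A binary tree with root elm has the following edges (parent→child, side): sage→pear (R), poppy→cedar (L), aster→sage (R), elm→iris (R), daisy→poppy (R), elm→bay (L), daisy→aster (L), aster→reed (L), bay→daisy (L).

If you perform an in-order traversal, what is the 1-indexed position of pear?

In-order visits the left subtree, then the node, then the right subtree.
At elm: go left to bay.
  At bay: go left to daisy.
    At daisy: go left to aster.
      At aster: go left to reed.
        reed is a leaf — visit reed.
      Visit aster.
      At aster: go right to sage.
        At sage: no left child.
        Visit sage.
        At sage: go right to pear.
          pear is a leaf — visit pear.
    Visit daisy.
    At daisy: go right to poppy.
      At poppy: go left to cedar.
        cedar is a leaf — visit cedar.
      Visit poppy.
      At poppy: no right child.
  Visit bay.
  At bay: no right child.
Visit elm.
At elm: go right to iris.
  iris is a leaf — visit iris.
Full in-order sequence: reed, aster, sage, pear, daisy, cedar, poppy, bay, elm, iris.

4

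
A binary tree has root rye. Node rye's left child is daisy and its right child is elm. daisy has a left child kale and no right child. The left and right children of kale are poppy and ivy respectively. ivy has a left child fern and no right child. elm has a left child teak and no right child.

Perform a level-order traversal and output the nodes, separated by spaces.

Level-order visits nodes level by level from the root, left to right within each level.
Level 0: rye
Level 1: daisy, elm
Level 2: kale, teak
Level 3: poppy, ivy
Level 4: fern

rye daisy elm kale teak poppy ivy fern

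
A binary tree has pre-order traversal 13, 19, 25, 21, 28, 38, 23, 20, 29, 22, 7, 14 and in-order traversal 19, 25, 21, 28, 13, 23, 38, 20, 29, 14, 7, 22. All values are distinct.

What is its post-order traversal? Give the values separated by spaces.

28 21 25 19 23 14 7 22 29 20 38 13

The first element of pre-order is the root; it splits in-order into left and right subtrees.
Root 13: left subtree has 4 nodes {19, 25, 21, 28}, right has 7 {23, 38, 20, 29, 14, 7, 22}.
  Root 19: left subtree has 0 nodes { }, right has 3 {25, 21, 28}.
    Root 25: left subtree has 0 nodes { }, right has 2 {21, 28}.
      Root 21: left subtree has 0 nodes { }, right has 1 {28}.
  Root 38: left subtree has 1 node {23}, right has 5 {20, 29, 14, 7, 22}.
    Root 20: left subtree has 0 nodes { }, right has 4 {29, 14, 7, 22}.
      Root 29: left subtree has 0 nodes { }, right has 3 {14, 7, 22}.
        Root 22: left subtree has 2 nodes {14, 7}, right has 0 { }.
          Root 7: left subtree has 1 node {14}, right has 0 { }.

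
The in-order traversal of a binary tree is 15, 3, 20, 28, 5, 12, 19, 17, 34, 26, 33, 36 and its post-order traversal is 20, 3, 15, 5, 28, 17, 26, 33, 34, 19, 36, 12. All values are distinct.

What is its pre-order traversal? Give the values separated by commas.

12, 28, 15, 3, 20, 5, 36, 19, 34, 17, 33, 26

The last element of post-order is the root; it splits in-order into left and right subtrees.
Root 12: left subtree has 5 nodes {15, 3, 20, 28, 5}, right has 6 {19, 17, 34, 26, 33, 36}.
  Root 28: left subtree has 3 nodes {15, 3, 20}, right has 1 {5}.
    Root 15: left subtree has 0 nodes { }, right has 2 {3, 20}.
      Root 3: left subtree has 0 nodes { }, right has 1 {20}.
  Root 36: left subtree has 5 nodes {19, 17, 34, 26, 33}, right has 0 { }.
    Root 19: left subtree has 0 nodes { }, right has 4 {17, 34, 26, 33}.
      Root 34: left subtree has 1 node {17}, right has 2 {26, 33}.
        Root 33: left subtree has 1 node {26}, right has 0 { }.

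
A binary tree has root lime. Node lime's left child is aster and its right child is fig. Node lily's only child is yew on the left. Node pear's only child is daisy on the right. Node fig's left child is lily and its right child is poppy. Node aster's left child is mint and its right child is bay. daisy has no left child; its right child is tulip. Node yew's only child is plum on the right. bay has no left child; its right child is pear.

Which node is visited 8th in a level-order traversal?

Level-order visits nodes level by level from the root, left to right within each level.
Level 0: lime
Level 1: aster, fig
Level 2: mint, bay, lily, poppy
Level 3: pear, yew
Level 4: daisy, plum
Level 5: tulip
Full level-order sequence: lime, aster, fig, mint, bay, lily, poppy, pear, yew, daisy, plum, tulip.

pear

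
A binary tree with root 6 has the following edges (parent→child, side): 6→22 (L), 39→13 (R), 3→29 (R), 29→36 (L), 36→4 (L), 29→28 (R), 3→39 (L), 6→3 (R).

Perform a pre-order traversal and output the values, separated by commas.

Pre-order visits the node, then its left subtree, then its right subtree.
Visit 6.
At 6: go left to 22.
  22 is a leaf — visit 22.
At 6: go right to 3.
  Visit 3.
  At 3: go left to 39.
    Visit 39.
    At 39: no left child.
    At 39: go right to 13.
      13 is a leaf — visit 13.
  At 3: go right to 29.
    Visit 29.
    At 29: go left to 36.
      Visit 36.
      At 36: go left to 4.
        4 is a leaf — visit 4.
      At 36: no right child.
    At 29: go right to 28.
      28 is a leaf — visit 28.

6, 22, 3, 39, 13, 29, 36, 4, 28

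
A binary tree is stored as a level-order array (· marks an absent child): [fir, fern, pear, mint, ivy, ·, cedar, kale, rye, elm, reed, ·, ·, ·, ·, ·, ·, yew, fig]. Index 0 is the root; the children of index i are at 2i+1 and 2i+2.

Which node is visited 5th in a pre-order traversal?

Pre-order visits the node, then its left subtree, then its right subtree.
Visit fir.
At fir: go left to fern.
  Visit fern.
  At fern: go left to mint.
    Visit mint.
    At mint: go left to kale.
      kale is a leaf — visit kale.
    At mint: go right to rye.
      Visit rye.
      At rye: go left to yew.
        yew is a leaf — visit yew.
      At rye: go right to fig.
        fig is a leaf — visit fig.
  At fern: go right to ivy.
    Visit ivy.
    At ivy: go left to elm.
      elm is a leaf — visit elm.
    At ivy: go right to reed.
      reed is a leaf — visit reed.
At fir: go right to pear.
  Visit pear.
  At pear: no left child.
  At pear: go right to cedar.
    cedar is a leaf — visit cedar.
Full pre-order sequence: fir, fern, mint, kale, rye, yew, fig, ivy, elm, reed, pear, cedar.

rye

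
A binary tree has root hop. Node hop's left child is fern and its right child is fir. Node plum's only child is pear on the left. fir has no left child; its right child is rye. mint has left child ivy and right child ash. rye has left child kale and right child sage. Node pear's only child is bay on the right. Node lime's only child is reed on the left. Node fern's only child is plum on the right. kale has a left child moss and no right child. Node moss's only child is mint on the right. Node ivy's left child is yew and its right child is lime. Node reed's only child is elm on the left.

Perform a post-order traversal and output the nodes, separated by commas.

bay, pear, plum, fern, yew, elm, reed, lime, ivy, ash, mint, moss, kale, sage, rye, fir, hop

Post-order visits the left subtree, then the right subtree, then the node.
At hop: go left to fern.
  At fern: no left child.
  At fern: go right to plum.
    At plum: go left to pear.
      At pear: no left child.
      At pear: go right to bay.
        bay is a leaf — visit bay.
      Visit pear.
    At plum: no right child.
    Visit plum.
  Visit fern.
At hop: go right to fir.
  At fir: no left child.
  At fir: go right to rye.
    At rye: go left to kale.
      At kale: go left to moss.
        At moss: no left child.
        At moss: go right to mint.
          At mint: go left to ivy.
            At ivy: go left to yew.
              yew is a leaf — visit yew.
            At ivy: go right to lime.
              At lime: go left to reed.
                At reed: go left to elm.
                  elm is a leaf — visit elm.
                At reed: no right child.
                Visit reed.
              At lime: no right child.
              Visit lime.
            Visit ivy.
          At mint: go right to ash.
            ash is a leaf — visit ash.
          Visit mint.
        Visit moss.
      At kale: no right child.
      Visit kale.
    At rye: go right to sage.
      sage is a leaf — visit sage.
    Visit rye.
  Visit fir.
Visit hop.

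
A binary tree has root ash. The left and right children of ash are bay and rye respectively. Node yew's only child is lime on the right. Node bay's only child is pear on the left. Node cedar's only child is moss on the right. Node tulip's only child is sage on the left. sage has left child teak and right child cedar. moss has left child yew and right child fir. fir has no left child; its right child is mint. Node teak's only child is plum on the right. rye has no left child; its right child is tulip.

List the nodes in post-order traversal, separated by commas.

Post-order visits the left subtree, then the right subtree, then the node.
At ash: go left to bay.
  At bay: go left to pear.
    pear is a leaf — visit pear.
  At bay: no right child.
  Visit bay.
At ash: go right to rye.
  At rye: no left child.
  At rye: go right to tulip.
    At tulip: go left to sage.
      At sage: go left to teak.
        At teak: no left child.
        At teak: go right to plum.
          plum is a leaf — visit plum.
        Visit teak.
      At sage: go right to cedar.
        At cedar: no left child.
        At cedar: go right to moss.
          At moss: go left to yew.
            At yew: no left child.
            At yew: go right to lime.
              lime is a leaf — visit lime.
            Visit yew.
          At moss: go right to fir.
            At fir: no left child.
            At fir: go right to mint.
              mint is a leaf — visit mint.
            Visit fir.
          Visit moss.
        Visit cedar.
      Visit sage.
    At tulip: no right child.
    Visit tulip.
  Visit rye.
Visit ash.

pear, bay, plum, teak, lime, yew, mint, fir, moss, cedar, sage, tulip, rye, ash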